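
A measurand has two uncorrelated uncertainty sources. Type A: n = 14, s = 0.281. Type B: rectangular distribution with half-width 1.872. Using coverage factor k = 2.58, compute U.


u_A = s / sqrt(n) = 0.281 / sqrt(14) = 0.075100409
u_B = half_width / sqrt(3) = 1.872 / sqrt(3) = 1.0807997
uc = sqrt(u_A^2 + u_B^2) = sqrt(0.075100409^2 + 1.0807997^2) = 1.0834058
U = k * uc = 2.58 * 1.0834058
U = 2.7952

2.7952


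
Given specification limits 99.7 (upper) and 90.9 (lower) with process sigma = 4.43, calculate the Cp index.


Cp = (USL - LSL) / (6 * sigma)
= (99.7 - 90.9) / (6 * 4.43)
= 8.8000 / 26.5800
= 0.3311

0.3311


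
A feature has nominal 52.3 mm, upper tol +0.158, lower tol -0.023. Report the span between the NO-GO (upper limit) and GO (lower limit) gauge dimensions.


GO = nominal - lower_tol (smallest hole = maximum material condition)
GO = 52.3 - 0.023 = 52.277
NO-GO = nominal + upper_tol (largest hole = least material condition)
NO-GO = 52.3 + 0.158 = 52.458
spread = NO-GO - GO = 52.458 - 52.277 = 0.1810

0.1810


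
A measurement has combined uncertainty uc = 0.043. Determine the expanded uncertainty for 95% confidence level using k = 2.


U = k * uc
U = 2 * 0.043
U = 0.0860

0.0860


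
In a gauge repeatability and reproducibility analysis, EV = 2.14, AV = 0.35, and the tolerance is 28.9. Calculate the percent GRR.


GRR = sqrt(EV^2 + AV^2) = sqrt(2.14^2 + 0.35^2) = 2.1684326
%GRR = GRR / tol * 100 = 2.1684326 / 28.9 * 100
%GRR = 7.5032

7.5032


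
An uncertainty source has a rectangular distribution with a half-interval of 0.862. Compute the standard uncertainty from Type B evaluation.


u_B = half_width / sqrt(3)
u_B = 0.862 / 1.7320508
u_B = 0.4977

0.4977


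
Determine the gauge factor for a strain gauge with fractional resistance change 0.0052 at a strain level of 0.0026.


GF = (dR/R) / epsilon
= 0.0052 / 0.0026
= 2.0000

2.0000


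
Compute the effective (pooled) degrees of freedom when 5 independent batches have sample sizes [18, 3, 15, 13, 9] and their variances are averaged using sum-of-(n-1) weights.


nu = sum_i (n_i - 1)
nu = ((18 - 1) + (3 - 1) + (15 - 1) + (13 - 1) + (9 - 1))
nu = 17 + 2 + 14 + 12 + 8
nu = 53

53


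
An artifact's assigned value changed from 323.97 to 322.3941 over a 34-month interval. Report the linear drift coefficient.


rate = (v2 - v1) / months
= (322.3941 - 323.97) / 34
= -1.5759 / 34
= -0.0464

-0.0464


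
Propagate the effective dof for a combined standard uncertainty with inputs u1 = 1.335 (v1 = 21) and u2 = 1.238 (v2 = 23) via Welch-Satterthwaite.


uc = sqrt(u1^2 + u2^2) = sqrt(1.335^2 + 1.238^2) = 1.8206782
v_eff = uc^4 / (u1^4/v1 + u2^4/v2)
= 1.8206782^4 / (1.335^4/21 + 1.238^4/23)
= 10.988357 / 0.25338395
v_eff = 43.3664

43.3664


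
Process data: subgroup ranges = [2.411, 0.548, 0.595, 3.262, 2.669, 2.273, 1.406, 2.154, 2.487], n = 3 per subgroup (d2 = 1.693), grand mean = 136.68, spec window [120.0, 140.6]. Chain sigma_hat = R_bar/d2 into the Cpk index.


R_bar = (2.411 + 0.548 + 0.595 + 3.262 + 2.669 + 2.273 + 1.406 + 2.154 + 2.487) / 9 = 1.9783333
sigma = R_bar / d2 = 1.9783333 / 1.693 = 1.1685371
Cp = (USL - LSL)/(6*sigma) = (140.6 - 120.0)/(6*1.1685371) = 2.9381
Cpu = (140.6 - 136.68)/(3*1.1685371) = 1.1182
Cpl = (136.68 - 120.0)/(3*1.1685371) = 4.7581
Cpk = min(Cpu, Cpl) = 1.1182

1.1182


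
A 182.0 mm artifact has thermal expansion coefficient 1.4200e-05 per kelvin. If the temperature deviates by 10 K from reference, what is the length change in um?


dL = L * alpha * dT
= 182.0 * 1.4200e-05 * 10
= 0.0258440 mm
dL_um = 0.0258440 * 1000 = 25.8440 um

25.8440


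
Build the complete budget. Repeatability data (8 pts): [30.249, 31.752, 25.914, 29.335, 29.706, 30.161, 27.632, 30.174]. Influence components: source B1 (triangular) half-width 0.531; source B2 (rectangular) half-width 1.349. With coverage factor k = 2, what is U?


mean = (30.249 + 31.752 + 25.914 + 29.335 + 29.706 + 30.161 + 27.632 + 30.174) / 8 = 29.365375
s = sqrt(sum((x - mean)^2)/(n-1)) = 1.8046445
u_A = s / sqrt(n) = 1.8046445 / sqrt(8) = 0.63803818
u_B1 = 0.531 / sqrt(6) = 0.21677984
u_B2 = 1.349 / sqrt(3) = 0.77884551
uc = sqrt(0.63803818^2 + 0.21677984^2 + 0.77884551^2) = 1.0298964
U = k * uc = 2 * 1.0298964
U = 2.0598

2.0598


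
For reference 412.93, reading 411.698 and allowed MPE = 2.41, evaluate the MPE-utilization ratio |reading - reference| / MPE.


e = indication - reference = 411.698 - 412.93 = -1.2320
|e| = 1.2320
ratio = |e| / MPE = 1.2320 / 2.41
ratio = 0.5112

0.5112


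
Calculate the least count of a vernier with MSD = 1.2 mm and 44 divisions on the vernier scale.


LC = MSD / n_div
= 1.2 / 44
= 0.0273

0.0273


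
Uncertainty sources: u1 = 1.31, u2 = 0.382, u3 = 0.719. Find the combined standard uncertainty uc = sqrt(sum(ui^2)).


uc = sqrt(1.31^2 + 0.382^2 + 0.719^2)
uc = sqrt(2.378985)
uc = 1.5424

1.5424


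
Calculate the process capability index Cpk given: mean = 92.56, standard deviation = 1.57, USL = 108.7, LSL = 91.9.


Cpu = (USL - mean) / (3*sigma) = (108.7 - 92.56) / (3*1.57) = 3.4268
Cpl = (mean - LSL) / (3*sigma) = (92.56 - 91.9) / (3*1.57) = 0.1401
Cpk = min(Cpu, Cpl) = 0.1401

0.1401


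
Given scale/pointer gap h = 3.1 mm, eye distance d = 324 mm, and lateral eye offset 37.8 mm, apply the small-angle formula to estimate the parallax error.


error = h * offset / d
= 3.1 * 37.8 / 324
= 0.3617

0.3617


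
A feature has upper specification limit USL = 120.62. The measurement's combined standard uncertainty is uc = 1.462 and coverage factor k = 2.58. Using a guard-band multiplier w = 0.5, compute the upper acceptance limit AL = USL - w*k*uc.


U = k * uc = 2.58 * 1.462 = 3.77196
guard band g = w * U = 0.5 * 3.77196 = 1.88598
AL = USL - g = 120.62 - 1.88598
AL = 118.7340

118.7340


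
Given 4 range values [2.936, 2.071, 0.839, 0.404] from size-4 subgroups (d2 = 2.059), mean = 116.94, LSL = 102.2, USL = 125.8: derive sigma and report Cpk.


R_bar = (2.936 + 2.071 + 0.839 + 0.404) / 4 = 1.5625
sigma = R_bar / d2 = 1.5625 / 2.059 = 0.75886353
Cp = (USL - LSL)/(6*sigma) = (125.8 - 102.2)/(6*0.75886353) = 5.1832
Cpu = (125.8 - 116.94)/(3*0.75886353) = 3.8918
Cpl = (116.94 - 102.2)/(3*0.75886353) = 6.4746
Cpk = min(Cpu, Cpl) = 3.8918

3.8918


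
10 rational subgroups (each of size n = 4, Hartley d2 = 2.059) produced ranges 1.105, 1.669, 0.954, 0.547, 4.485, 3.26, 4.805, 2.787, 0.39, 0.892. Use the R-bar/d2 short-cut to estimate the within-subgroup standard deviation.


R_bar = (1.105 + 1.669 + 0.954 + 0.547 + 4.485 + 3.26 + 4.805 + 2.787 + 0.39 + 0.892) / 10
R_bar = 20.894 / 10 = 2.0894
sigma_hat = R_bar / d2 = 2.0894 / 2.059 = 1.0148

1.0148


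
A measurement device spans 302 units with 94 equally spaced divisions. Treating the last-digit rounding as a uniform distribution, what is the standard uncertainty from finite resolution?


resolution = range / divisions
resolution = 302 / 94 = 3.212766
u_res = resolution / (2*sqrt(3))
u_res = 3.212766 / 3.4641016
u_res = 0.9274

0.9274


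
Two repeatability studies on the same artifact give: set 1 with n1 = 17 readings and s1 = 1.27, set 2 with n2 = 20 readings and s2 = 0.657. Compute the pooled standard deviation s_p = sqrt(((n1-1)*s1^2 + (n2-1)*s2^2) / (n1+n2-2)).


s_p = sqrt(((n1-1)*s1^2 + (n2-1)*s2^2) / (n1+n2-2))
numerator = (17-1)*1.27^2 + (20-1)*0.657^2 = 25.8064 + 8.201331 = 34.007731
denominator = 17 + 20 - 2 = 35
s_p^2 = 34.007731 / 35 = 0.97164946
s_p = sqrt(0.97164946) = 0.9857

0.9857


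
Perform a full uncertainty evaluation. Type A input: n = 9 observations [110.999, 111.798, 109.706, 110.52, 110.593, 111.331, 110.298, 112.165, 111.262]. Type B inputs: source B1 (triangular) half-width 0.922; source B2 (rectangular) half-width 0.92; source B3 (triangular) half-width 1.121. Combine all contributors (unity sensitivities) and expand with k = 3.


mean = (110.999 + 111.798 + 109.706 + 110.52 + 110.593 + 111.331 + 110.298 + 112.165 + 111.262) / 9 = 110.9635556
s = sqrt(sum((x - mean)^2)/(n-1)) = 0.76840502
u_A = s / sqrt(n) = 0.76840502 / sqrt(9) = 0.25613501
u_B1 = 0.922 / sqrt(6) = 0.37640492
u_B2 = 0.92 / sqrt(3) = 0.53116225
u_B3 = 1.121 / sqrt(6) = 0.45764633
uc = sqrt(0.25613501^2 + 0.37640492^2 + 0.53116225^2 + 0.45764633^2) = 0.83597805
U = k * uc = 3 * 0.83597805
U = 2.5079

2.5079


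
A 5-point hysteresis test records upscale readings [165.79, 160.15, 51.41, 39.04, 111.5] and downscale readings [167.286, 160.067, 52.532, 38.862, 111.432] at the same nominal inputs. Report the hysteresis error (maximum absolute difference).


|165.79 - 167.286| = 1.4960
|160.15 - 160.067| = 0.0830
|51.41 - 52.532| = 1.1220
|39.04 - 38.862| = 0.1780
|111.5 - 111.432| = 0.0680
hysteresis = max(diffs) = 1.4960

1.4960


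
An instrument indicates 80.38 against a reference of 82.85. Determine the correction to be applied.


Correction = standard - reading
= 82.85 - 80.38
= 2.4700

2.4700


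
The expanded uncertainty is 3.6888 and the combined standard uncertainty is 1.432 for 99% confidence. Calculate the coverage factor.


k = U / uc
k = 3.6888 / 1.432
k = 2.576

2.576


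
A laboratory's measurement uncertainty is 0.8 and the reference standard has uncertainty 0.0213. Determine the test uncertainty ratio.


TUR = u_lab / u_ref
= 0.8 / 0.0213
= 37.5587

37.5587


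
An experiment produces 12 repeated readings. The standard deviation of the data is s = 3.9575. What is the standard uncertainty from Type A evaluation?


u_A = s / sqrt(n)
u_A = 3.9575 / sqrt(12)
u_A = 3.9575 / 3.4641016
u_A = 1.1424

1.1424


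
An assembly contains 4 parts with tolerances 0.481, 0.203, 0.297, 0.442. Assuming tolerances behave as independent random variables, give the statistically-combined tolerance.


RSS = sqrt(0.481^2 + 0.203^2 + 0.297^2 + 0.442^2)
= sqrt(0.556143)
= 0.7457

0.7457


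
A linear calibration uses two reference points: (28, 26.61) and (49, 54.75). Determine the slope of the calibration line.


slope = (y2 - y1) / (x2 - x1)
= (54.75 - 26.61) / (49 - 28)
= 28.1400 / 21
= 1.3400

1.3400


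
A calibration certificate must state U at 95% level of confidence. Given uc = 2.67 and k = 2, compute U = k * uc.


U = k * uc
U = 2 * 2.67
U = 5.3400

5.3400


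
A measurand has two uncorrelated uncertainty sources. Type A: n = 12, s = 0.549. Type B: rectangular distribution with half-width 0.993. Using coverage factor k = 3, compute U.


u_A = s / sqrt(n) = 0.549 / sqrt(12) = 0.15848265
u_B = half_width / sqrt(3) = 0.993 / sqrt(3) = 0.57330882
uc = sqrt(u_A^2 + u_B^2) = sqrt(0.15848265^2 + 0.57330882^2) = 0.59481069
U = k * uc = 3 * 0.59481069
U = 1.7844

1.7844


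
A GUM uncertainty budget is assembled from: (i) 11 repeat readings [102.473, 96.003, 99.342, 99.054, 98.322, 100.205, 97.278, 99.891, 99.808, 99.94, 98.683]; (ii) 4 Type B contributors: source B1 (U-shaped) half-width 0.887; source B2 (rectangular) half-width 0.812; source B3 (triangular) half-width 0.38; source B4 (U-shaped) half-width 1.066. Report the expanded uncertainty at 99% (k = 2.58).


mean = (102.473 + 96.003 + 99.342 + 99.054 + 98.322 + 100.205 + 97.278 + 99.891 + 99.808 + 99.94 + 98.683) / 11 = 99.18172727
s = sqrt(sum((x - mean)^2)/(n-1)) = 1.6765492
u_A = s / sqrt(n) = 1.6765492 / sqrt(11) = 0.5054986
u_B1 = 0.887 / sqrt(2) = 0.62720371
u_B2 = 0.812 / sqrt(3) = 0.46880842
u_B3 = 0.38 / sqrt(6) = 0.15513435
u_B4 = 1.066 / sqrt(2) = 0.75377583
uc = sqrt(0.5054986^2 + 0.62720371^2 + 0.46880842^2 + 0.15513435^2 + 0.75377583^2) = 1.2086932
U = k * uc = 2.58 * 1.2086932
U = 3.1184

3.1184


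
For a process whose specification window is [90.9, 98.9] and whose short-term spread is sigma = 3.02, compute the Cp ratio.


Cp = (USL - LSL) / (6 * sigma)
= (98.9 - 90.9) / (6 * 3.02)
= 8.0000 / 18.1200
= 0.4415

0.4415


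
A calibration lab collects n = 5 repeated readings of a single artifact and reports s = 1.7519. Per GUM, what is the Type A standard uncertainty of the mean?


u_A = s / sqrt(n)
u_A = 1.7519 / sqrt(5)
u_A = 1.7519 / 2.236068
u_A = 0.7835

0.7835


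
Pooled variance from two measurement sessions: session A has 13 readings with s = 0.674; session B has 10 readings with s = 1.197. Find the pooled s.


s_p = sqrt(((n1-1)*s1^2 + (n2-1)*s2^2) / (n1+n2-2))
numerator = (13-1)*0.674^2 + (10-1)*1.197^2 = 5.451312 + 12.895281 = 18.346593
denominator = 13 + 10 - 2 = 21
s_p^2 = 18.346593 / 21 = 0.87364729
s_p = sqrt(0.87364729) = 0.9347

0.9347


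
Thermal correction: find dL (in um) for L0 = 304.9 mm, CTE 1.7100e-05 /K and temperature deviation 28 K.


dL = L * alpha * dT
= 304.9 * 1.7100e-05 * 28
= 0.1459861 mm
dL_um = 0.1459861 * 1000 = 145.9861 um

145.9861


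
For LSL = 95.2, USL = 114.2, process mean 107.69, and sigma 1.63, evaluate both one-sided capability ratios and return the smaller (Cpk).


Cpu = (USL - mean) / (3*sigma) = (114.2 - 107.69) / (3*1.63) = 1.3313
Cpl = (mean - LSL) / (3*sigma) = (107.69 - 95.2) / (3*1.63) = 2.5542
Cpk = min(Cpu, Cpl) = 1.3313

1.3313


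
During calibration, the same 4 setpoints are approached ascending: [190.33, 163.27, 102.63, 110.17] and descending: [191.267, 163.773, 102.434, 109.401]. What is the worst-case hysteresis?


|190.33 - 191.267| = 0.9370
|163.27 - 163.773| = 0.5030
|102.63 - 102.434| = 0.1960
|110.17 - 109.401| = 0.7690
hysteresis = max(diffs) = 0.9370

0.9370


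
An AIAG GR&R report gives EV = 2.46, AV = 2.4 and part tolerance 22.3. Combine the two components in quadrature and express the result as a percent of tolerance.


GRR = sqrt(EV^2 + AV^2) = sqrt(2.46^2 + 2.4^2) = 3.4368008
%GRR = GRR / tol * 100 = 3.4368008 / 22.3 * 100
%GRR = 15.4117

15.4117


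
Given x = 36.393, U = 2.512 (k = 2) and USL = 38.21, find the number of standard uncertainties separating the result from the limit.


u = U / k = 2.512 / 2 = 1.256
margin = |USL - x| = |38.21 - 36.393| = 1.817
z = margin / u = 1.817 / 1.256
z = 1.4467

1.4467


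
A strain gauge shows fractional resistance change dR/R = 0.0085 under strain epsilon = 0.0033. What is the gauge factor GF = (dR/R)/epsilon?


GF = (dR/R) / epsilon
= 0.0085 / 0.0033
= 2.5758

2.5758


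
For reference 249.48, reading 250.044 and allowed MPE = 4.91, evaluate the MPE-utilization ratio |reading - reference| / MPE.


e = indication - reference = 250.044 - 249.48 = 0.5640
|e| = 0.5640
ratio = |e| / MPE = 0.5640 / 4.91
ratio = 0.1149

0.1149


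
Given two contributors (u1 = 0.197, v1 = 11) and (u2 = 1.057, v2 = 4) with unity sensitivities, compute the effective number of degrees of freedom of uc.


uc = sqrt(u1^2 + u2^2) = sqrt(0.197^2 + 1.057^2) = 1.0752014
v_eff = uc^4 / (u1^4/v1 + u2^4/v2)
= 1.0752014^4 / (0.197^4/11 + 1.057^4/4)
= 1.3364702 / 0.31219825
v_eff = 4.2808

4.2808


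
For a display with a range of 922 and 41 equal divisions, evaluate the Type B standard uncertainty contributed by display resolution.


resolution = range / divisions
resolution = 922 / 41 = 22.487805
u_res = resolution / (2*sqrt(3))
u_res = 22.487805 / 3.4641016
u_res = 6.4917

6.4917


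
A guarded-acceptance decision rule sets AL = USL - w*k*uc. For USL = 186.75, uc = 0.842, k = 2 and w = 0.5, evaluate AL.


U = k * uc = 2 * 0.842 = 1.684
guard band g = w * U = 0.5 * 1.684 = 0.842
AL = USL - g = 186.75 - 0.842
AL = 185.9080

185.9080


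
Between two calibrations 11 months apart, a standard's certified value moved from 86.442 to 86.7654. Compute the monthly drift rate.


rate = (v2 - v1) / months
= (86.7654 - 86.442) / 11
= 0.3234 / 11
= 0.0294

0.0294


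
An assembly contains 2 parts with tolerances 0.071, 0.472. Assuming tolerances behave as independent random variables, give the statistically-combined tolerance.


RSS = sqrt(0.071^2 + 0.472^2)
= sqrt(0.227825)
= 0.4773

0.4773


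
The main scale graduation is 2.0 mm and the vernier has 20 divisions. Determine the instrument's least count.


LC = MSD / n_div
= 2.0 / 20
= 0.1000

0.1000


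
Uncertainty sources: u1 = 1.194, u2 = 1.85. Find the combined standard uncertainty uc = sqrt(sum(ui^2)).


uc = sqrt(1.194^2 + 1.85^2)
uc = sqrt(4.848136)
uc = 2.2018

2.2018


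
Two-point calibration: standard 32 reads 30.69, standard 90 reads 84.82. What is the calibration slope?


slope = (y2 - y1) / (x2 - x1)
= (84.82 - 30.69) / (90 - 32)
= 54.1300 / 58
= 0.9333

0.9333


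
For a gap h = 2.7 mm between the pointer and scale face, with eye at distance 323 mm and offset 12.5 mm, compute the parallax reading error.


error = h * offset / d
= 2.7 * 12.5 / 323
= 0.1045

0.1045


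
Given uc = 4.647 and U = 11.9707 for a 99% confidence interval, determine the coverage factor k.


k = U / uc
k = 11.9707 / 4.647
k = 2.576

2.576


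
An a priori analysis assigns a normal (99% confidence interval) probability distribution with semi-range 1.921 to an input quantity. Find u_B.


u_B = half_width / 2.576
u_B = 1.921 / 2.576
u_B = 0.7457

0.7457


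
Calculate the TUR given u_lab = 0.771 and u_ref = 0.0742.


TUR = u_lab / u_ref
= 0.771 / 0.0742
= 10.3908

10.3908


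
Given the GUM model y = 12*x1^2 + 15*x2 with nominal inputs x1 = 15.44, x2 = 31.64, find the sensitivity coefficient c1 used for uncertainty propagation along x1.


y = 12*x1^2 + 15*x2
dy/dx1 = 2*12*x1
Evaluate at x1 = 15.44: c1 = 24 * 15.44
c1 = 370.5600

370.5600


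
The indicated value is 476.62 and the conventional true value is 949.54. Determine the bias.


Systematic error = measured - true
= 476.62 - 949.54
= -472.9200

-472.9200


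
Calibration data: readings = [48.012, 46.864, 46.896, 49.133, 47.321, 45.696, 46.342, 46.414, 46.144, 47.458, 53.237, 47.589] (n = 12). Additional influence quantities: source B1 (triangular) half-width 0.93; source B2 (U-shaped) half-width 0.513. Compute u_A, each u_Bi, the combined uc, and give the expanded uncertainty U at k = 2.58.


mean = (48.012 + 46.864 + 46.896 + 49.133 + 47.321 + 45.696 + 46.342 + 46.414 + 46.144 + 47.458 + 53.237 + 47.589) / 12 = 47.59216667
s = sqrt(sum((x - mean)^2)/(n-1)) = 2.0037378
u_A = s / sqrt(n) = 2.0037378 / sqrt(12) = 0.57842928
u_B1 = 0.93 / sqrt(6) = 0.37967091
u_B2 = 0.513 / sqrt(2) = 0.36274578
uc = sqrt(0.57842928^2 + 0.37967091^2 + 0.36274578^2) = 0.78122656
U = k * uc = 2.58 * 0.78122656
U = 2.0156

2.0156


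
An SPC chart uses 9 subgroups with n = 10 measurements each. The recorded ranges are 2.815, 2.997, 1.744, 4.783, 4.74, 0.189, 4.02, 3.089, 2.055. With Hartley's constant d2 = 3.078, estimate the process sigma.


R_bar = (2.815 + 2.997 + 1.744 + 4.783 + 4.74 + 0.189 + 4.02 + 3.089 + 2.055) / 9
R_bar = 26.432 / 9 = 2.9368889
sigma_hat = R_bar / d2 = 2.9368889 / 3.078 = 0.9542

0.9542


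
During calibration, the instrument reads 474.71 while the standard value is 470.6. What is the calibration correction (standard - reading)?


Correction = standard - reading
= 470.6 - 474.71
= -4.1100

-4.1100


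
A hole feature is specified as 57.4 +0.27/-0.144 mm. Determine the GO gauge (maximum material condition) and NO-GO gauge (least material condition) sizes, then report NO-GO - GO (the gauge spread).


GO = nominal - lower_tol (smallest hole = maximum material condition)
GO = 57.4 - 0.144 = 57.256
NO-GO = nominal + upper_tol (largest hole = least material condition)
NO-GO = 57.4 + 0.27 = 57.67
spread = NO-GO - GO = 57.67 - 57.256 = 0.4140

0.4140


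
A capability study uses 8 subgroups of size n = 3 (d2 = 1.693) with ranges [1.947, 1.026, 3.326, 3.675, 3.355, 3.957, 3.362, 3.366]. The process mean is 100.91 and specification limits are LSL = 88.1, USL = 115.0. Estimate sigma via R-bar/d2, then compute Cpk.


R_bar = (1.947 + 1.026 + 3.326 + 3.675 + 3.355 + 3.957 + 3.362 + 3.366) / 8 = 3.00175
sigma = R_bar / d2 = 3.00175 / 1.693 = 1.773036
Cp = (USL - LSL)/(6*sigma) = (115.0 - 88.1)/(6*1.773036) = 2.5286
Cpu = (115.0 - 100.91)/(3*1.773036) = 2.6489
Cpl = (100.91 - 88.1)/(3*1.773036) = 2.4083
Cpk = min(Cpu, Cpl) = 2.4083

2.4083


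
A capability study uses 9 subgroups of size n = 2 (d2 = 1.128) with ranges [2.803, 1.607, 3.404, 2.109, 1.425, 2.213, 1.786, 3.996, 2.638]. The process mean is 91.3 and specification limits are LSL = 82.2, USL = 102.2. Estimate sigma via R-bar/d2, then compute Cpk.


R_bar = (2.803 + 1.607 + 3.404 + 2.109 + 1.425 + 2.213 + 1.786 + 3.996 + 2.638) / 9 = 2.4423333
sigma = R_bar / d2 = 2.4423333 / 1.128 = 2.1651891
Cp = (USL - LSL)/(6*sigma) = (102.2 - 82.2)/(6*2.1651891) = 1.5395
Cpu = (102.2 - 91.3)/(3*2.1651891) = 1.6781
Cpl = (91.3 - 82.2)/(3*2.1651891) = 1.4010
Cpk = min(Cpu, Cpl) = 1.4010

1.4010


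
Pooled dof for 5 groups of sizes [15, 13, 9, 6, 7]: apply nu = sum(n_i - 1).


nu = sum_i (n_i - 1)
nu = ((15 - 1) + (13 - 1) + (9 - 1) + (6 - 1) + (7 - 1))
nu = 14 + 12 + 8 + 5 + 6
nu = 45

45


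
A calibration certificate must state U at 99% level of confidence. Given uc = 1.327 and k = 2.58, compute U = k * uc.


U = k * uc
U = 2.58 * 1.327
U = 3.4237

3.4237


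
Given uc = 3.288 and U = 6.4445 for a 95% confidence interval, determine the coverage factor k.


k = U / uc
k = 6.4445 / 3.288
k = 1.96

1.96


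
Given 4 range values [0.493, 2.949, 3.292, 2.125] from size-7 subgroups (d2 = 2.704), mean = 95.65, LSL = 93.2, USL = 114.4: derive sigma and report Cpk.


R_bar = (0.493 + 2.949 + 3.292 + 2.125) / 4 = 2.21475
sigma = R_bar / d2 = 2.21475 / 2.704 = 0.81906435
Cp = (USL - LSL)/(6*sigma) = (114.4 - 93.2)/(6*0.81906435) = 4.3139
Cpu = (114.4 - 95.65)/(3*0.81906435) = 7.6307
Cpl = (95.65 - 93.2)/(3*0.81906435) = 0.9971
Cpk = min(Cpu, Cpl) = 0.9971

0.9971


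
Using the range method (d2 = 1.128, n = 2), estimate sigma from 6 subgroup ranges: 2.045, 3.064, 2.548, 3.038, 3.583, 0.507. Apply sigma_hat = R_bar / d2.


R_bar = (2.045 + 3.064 + 2.548 + 3.038 + 3.583 + 0.507) / 6
R_bar = 14.785 / 6 = 2.4641667
sigma_hat = R_bar / d2 = 2.4641667 / 1.128 = 2.1845

2.1845


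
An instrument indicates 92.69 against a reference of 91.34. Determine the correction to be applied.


Correction = standard - reading
= 91.34 - 92.69
= -1.3500

-1.3500


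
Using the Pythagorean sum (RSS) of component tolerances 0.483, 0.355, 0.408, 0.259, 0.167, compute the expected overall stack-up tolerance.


RSS = sqrt(0.483^2 + 0.355^2 + 0.408^2 + 0.259^2 + 0.167^2)
= sqrt(0.620748)
= 0.7879

0.7879


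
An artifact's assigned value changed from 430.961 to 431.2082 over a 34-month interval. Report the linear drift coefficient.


rate = (v2 - v1) / months
= (431.2082 - 430.961) / 34
= 0.2472 / 34
= 0.0073

0.0073


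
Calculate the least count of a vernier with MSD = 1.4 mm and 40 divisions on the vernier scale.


LC = MSD / n_div
= 1.4 / 40
= 0.0350

0.0350


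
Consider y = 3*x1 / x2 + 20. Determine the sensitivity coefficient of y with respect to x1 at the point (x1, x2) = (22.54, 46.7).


y = 3*x1 / x2 + 20
dy/dx1 = 3/x2
Evaluate at x2 = 46.7: c1 = 3 / 46.7
c1 = 0.0642

0.0642


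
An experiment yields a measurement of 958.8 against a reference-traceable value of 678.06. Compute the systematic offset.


Systematic error = measured - true
= 958.8 - 678.06
= 280.7400

280.7400


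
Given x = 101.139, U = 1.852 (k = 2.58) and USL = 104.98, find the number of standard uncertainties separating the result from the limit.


u = U / k = 1.852 / 2.58 = 0.71782946
margin = |USL - x| = |104.98 - 101.139| = 3.841
z = margin / u = 3.841 / 0.71782946
z = 5.3509

5.3509


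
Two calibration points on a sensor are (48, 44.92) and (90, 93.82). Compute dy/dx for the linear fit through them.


slope = (y2 - y1) / (x2 - x1)
= (93.82 - 44.92) / (90 - 48)
= 48.9000 / 42
= 1.1643

1.1643


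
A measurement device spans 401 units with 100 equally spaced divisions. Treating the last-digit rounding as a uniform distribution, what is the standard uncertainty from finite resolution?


resolution = range / divisions
resolution = 401 / 100 = 4.01
u_res = resolution / (2*sqrt(3))
u_res = 4.01 / 3.4641016
u_res = 1.1576

1.1576


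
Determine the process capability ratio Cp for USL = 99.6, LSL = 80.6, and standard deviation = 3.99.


Cp = (USL - LSL) / (6 * sigma)
= (99.6 - 80.6) / (6 * 3.99)
= 19.0000 / 23.9400
= 0.7937

0.7937


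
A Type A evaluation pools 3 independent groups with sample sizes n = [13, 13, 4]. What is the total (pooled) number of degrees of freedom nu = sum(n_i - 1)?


nu = sum_i (n_i - 1)
nu = ((13 - 1) + (13 - 1) + (4 - 1))
nu = 12 + 12 + 3
nu = 27

27


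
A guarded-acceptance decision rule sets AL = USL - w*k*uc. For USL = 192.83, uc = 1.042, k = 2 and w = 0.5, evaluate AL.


U = k * uc = 2 * 1.042 = 2.084
guard band g = w * U = 0.5 * 2.084 = 1.042
AL = USL - g = 192.83 - 1.042
AL = 191.7880

191.7880


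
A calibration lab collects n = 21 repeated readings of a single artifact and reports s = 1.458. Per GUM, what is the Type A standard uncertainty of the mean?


u_A = s / sqrt(n)
u_A = 1.458 / sqrt(21)
u_A = 1.458 / 4.5825757
u_A = 0.3182

0.3182


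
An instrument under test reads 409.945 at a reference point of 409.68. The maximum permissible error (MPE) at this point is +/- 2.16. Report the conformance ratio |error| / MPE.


e = indication - reference = 409.945 - 409.68 = 0.2650
|e| = 0.2650
ratio = |e| / MPE = 0.2650 / 2.16
ratio = 0.1227

0.1227


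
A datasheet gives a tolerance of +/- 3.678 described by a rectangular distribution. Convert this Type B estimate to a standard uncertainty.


u_B = half_width / sqrt(3)
u_B = 3.678 / 1.7320508
u_B = 2.1235

2.1235


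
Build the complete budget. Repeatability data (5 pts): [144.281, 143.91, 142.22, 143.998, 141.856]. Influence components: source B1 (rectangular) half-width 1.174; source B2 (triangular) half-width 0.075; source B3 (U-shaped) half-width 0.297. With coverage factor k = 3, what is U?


mean = (144.281 + 143.91 + 142.22 + 143.998 + 141.856) / 5 = 143.253
s = sqrt(sum((x - mean)^2)/(n-1)) = 1.1249618
u_A = s / sqrt(n) = 1.1249618 / sqrt(5) = 0.50309821
u_B1 = 1.174 / sqrt(3) = 0.67780922
u_B2 = 0.075 / sqrt(6) = 0.030618622
u_B3 = 0.297 / sqrt(2) = 0.21001071
uc = sqrt(0.50309821^2 + 0.67780922^2 + 0.030618622^2 + 0.21001071^2) = 0.87038793
U = k * uc = 3 * 0.87038793
U = 2.6112

2.6112


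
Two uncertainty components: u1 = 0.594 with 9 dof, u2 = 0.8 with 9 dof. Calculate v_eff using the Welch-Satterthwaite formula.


uc = sqrt(u1^2 + u2^2) = sqrt(0.594^2 + 0.8^2) = 0.99641156
v_eff = uc^4 / (u1^4/v1 + u2^4/v2)
= 0.99641156^4 / (0.594^4/9 + 0.8^4/9)
= 0.98572332 / 0.059343694
v_eff = 16.6104

16.6104


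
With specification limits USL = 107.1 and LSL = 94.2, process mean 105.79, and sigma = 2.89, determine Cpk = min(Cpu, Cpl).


Cpu = (USL - mean) / (3*sigma) = (107.1 - 105.79) / (3*2.89) = 0.1511
Cpl = (mean - LSL) / (3*sigma) = (105.79 - 94.2) / (3*2.89) = 1.3368
Cpk = min(Cpu, Cpl) = 0.1511

0.1511


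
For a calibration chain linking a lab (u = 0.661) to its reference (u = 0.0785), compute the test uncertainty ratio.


TUR = u_lab / u_ref
= 0.661 / 0.0785
= 8.4204

8.4204


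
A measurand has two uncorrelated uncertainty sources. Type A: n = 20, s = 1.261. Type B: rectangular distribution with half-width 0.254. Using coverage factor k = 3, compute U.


u_A = s / sqrt(n) = 1.261 / sqrt(20) = 0.28196817
u_B = half_width / sqrt(3) = 0.254 / sqrt(3) = 0.14664697
uc = sqrt(u_A^2 + u_B^2) = sqrt(0.28196817^2 + 0.14664697^2) = 0.31782288
U = k * uc = 3 * 0.31782288
U = 0.9535

0.9535


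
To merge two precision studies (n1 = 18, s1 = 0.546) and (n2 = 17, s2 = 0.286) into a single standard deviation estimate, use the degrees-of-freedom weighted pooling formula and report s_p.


s_p = sqrt(((n1-1)*s1^2 + (n2-1)*s2^2) / (n1+n2-2))
numerator = (18-1)*0.546^2 + (17-1)*0.286^2 = 5.067972 + 1.308736 = 6.376708
denominator = 18 + 17 - 2 = 33
s_p^2 = 6.376708 / 33 = 0.19323358
s_p = sqrt(0.19323358) = 0.4396

0.4396


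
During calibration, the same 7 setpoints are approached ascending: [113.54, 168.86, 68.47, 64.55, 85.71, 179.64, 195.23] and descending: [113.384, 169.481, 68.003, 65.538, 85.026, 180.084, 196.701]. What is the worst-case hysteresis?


|113.54 - 113.384| = 0.1560
|168.86 - 169.481| = 0.6210
|68.47 - 68.003| = 0.4670
|64.55 - 65.538| = 0.9880
|85.71 - 85.026| = 0.6840
|179.64 - 180.084| = 0.4440
|195.23 - 196.701| = 1.4710
hysteresis = max(diffs) = 1.4710

1.4710


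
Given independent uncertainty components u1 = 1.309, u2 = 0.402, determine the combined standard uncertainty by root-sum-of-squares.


uc = sqrt(1.309^2 + 0.402^2)
uc = sqrt(1.875085)
uc = 1.3693

1.3693


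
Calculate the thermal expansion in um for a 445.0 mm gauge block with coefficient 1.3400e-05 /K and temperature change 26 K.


dL = L * alpha * dT
= 445.0 * 1.3400e-05 * 26
= 0.1550380 mm
dL_um = 0.1550380 * 1000 = 155.0380 um

155.0380


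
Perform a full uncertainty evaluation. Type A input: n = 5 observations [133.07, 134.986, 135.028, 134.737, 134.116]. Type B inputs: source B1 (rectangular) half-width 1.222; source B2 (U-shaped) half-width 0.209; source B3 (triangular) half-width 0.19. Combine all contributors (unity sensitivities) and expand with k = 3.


mean = (133.07 + 134.986 + 135.028 + 134.737 + 134.116) / 5 = 134.3874
s = sqrt(sum((x - mean)^2)/(n-1)) = 0.82160075
u_A = s / sqrt(n) = 0.82160075 / sqrt(5) = 0.36743103
u_B1 = 1.222 / sqrt(3) = 0.70552203
u_B2 = 0.209 / sqrt(2) = 0.14778532
u_B3 = 0.19 / sqrt(6) = 0.077567175
uc = sqrt(0.36743103^2 + 0.70552203^2 + 0.14778532^2 + 0.077567175^2) = 0.81278783
U = k * uc = 3 * 0.81278783
U = 2.4384

2.4384


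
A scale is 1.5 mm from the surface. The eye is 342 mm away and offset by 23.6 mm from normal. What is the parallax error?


error = h * offset / d
= 1.5 * 23.6 / 342
= 0.1035

0.1035


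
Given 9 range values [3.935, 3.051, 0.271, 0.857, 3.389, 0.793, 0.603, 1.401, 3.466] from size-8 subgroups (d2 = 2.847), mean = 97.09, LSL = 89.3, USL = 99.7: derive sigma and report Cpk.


R_bar = (3.935 + 3.051 + 0.271 + 0.857 + 3.389 + 0.793 + 0.603 + 1.401 + 3.466) / 9 = 1.974
sigma = R_bar / d2 = 1.974 / 2.847 = 0.69336143
Cp = (USL - LSL)/(6*sigma) = (99.7 - 89.3)/(6*0.69336143) = 2.4999
Cpu = (99.7 - 97.09)/(3*0.69336143) = 1.2548
Cpl = (97.09 - 89.3)/(3*0.69336143) = 3.7450
Cpk = min(Cpu, Cpl) = 1.2548

1.2548


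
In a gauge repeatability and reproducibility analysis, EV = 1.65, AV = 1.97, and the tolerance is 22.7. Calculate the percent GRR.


GRR = sqrt(EV^2 + AV^2) = sqrt(1.65^2 + 1.97^2) = 2.5697082
%GRR = GRR / tol * 100 = 2.5697082 / 22.7 * 100
%GRR = 11.3203

11.3203


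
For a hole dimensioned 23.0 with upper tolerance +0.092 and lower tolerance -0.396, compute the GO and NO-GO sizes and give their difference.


GO = nominal - lower_tol (smallest hole = maximum material condition)
GO = 23.0 - 0.396 = 22.604
NO-GO = nominal + upper_tol (largest hole = least material condition)
NO-GO = 23.0 + 0.092 = 23.092
spread = NO-GO - GO = 23.092 - 22.604 = 0.4880

0.4880


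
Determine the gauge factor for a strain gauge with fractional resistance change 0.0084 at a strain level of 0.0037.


GF = (dR/R) / epsilon
= 0.0084 / 0.0037
= 2.2703

2.2703


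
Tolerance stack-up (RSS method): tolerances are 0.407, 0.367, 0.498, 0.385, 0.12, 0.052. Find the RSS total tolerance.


RSS = sqrt(0.407^2 + 0.367^2 + 0.498^2 + 0.385^2 + 0.12^2 + 0.052^2)
= sqrt(0.713671)
= 0.8448

0.8448


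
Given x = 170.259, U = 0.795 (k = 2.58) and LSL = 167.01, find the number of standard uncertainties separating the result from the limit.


u = U / k = 0.795 / 2.58 = 0.30813953
margin = |LSL - x| = |167.01 - 170.259| = 3.249
z = margin / u = 3.249 / 0.30813953
z = 10.5439

10.5439


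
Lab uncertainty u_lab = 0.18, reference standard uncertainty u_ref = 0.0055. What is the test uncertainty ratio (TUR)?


TUR = u_lab / u_ref
= 0.18 / 0.0055
= 32.7273

32.7273


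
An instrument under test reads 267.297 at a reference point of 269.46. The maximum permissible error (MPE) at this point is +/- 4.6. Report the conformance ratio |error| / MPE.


e = indication - reference = 267.297 - 269.46 = -2.1630
|e| = 2.1630
ratio = |e| / MPE = 2.1630 / 4.6
ratio = 0.4702

0.4702


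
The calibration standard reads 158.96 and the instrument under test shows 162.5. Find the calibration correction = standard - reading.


Correction = standard - reading
= 158.96 - 162.5
= -3.5400

-3.5400


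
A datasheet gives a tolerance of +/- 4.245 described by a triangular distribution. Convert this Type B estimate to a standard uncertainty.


u_B = half_width / sqrt(6)
u_B = 4.245 / 2.4494897
u_B = 1.7330

1.7330


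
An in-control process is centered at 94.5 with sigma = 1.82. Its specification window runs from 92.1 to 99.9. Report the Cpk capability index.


Cpu = (USL - mean) / (3*sigma) = (99.9 - 94.5) / (3*1.82) = 0.9890
Cpl = (mean - LSL) / (3*sigma) = (94.5 - 92.1) / (3*1.82) = 0.4396
Cpk = min(Cpu, Cpl) = 0.4396

0.4396


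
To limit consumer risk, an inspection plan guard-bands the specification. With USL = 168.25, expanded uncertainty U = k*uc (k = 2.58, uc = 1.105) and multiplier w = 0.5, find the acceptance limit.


U = k * uc = 2.58 * 1.105 = 2.8509
guard band g = w * U = 0.5 * 2.8509 = 1.42545
AL = USL - g = 168.25 - 1.42545
AL = 166.8245

166.8245


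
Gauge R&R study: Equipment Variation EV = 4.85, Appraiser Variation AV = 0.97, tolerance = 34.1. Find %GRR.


GRR = sqrt(EV^2 + AV^2) = sqrt(4.85^2 + 0.97^2) = 4.9460489
%GRR = GRR / tol * 100 = 4.9460489 / 34.1 * 100
%GRR = 14.5045

14.5045


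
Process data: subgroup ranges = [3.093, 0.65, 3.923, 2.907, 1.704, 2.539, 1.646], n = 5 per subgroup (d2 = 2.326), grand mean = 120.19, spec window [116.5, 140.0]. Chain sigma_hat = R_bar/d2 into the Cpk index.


R_bar = (3.093 + 0.65 + 3.923 + 2.907 + 1.704 + 2.539 + 1.646) / 7 = 2.3517143
sigma = R_bar / d2 = 2.3517143 / 2.326 = 1.0110552
Cp = (USL - LSL)/(6*sigma) = (140.0 - 116.5)/(6*1.0110552) = 3.8738
Cpu = (140.0 - 120.19)/(3*1.0110552) = 6.5311
Cpl = (120.19 - 116.5)/(3*1.0110552) = 1.2166
Cpk = min(Cpu, Cpl) = 1.2166

1.2166


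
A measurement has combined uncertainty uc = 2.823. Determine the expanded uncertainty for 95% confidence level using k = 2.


U = k * uc
U = 2 * 2.823
U = 5.6460

5.6460


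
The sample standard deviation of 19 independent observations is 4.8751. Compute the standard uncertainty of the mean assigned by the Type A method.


u_A = s / sqrt(n)
u_A = 4.8751 / sqrt(19)
u_A = 4.8751 / 4.3588989
u_A = 1.1184

1.1184


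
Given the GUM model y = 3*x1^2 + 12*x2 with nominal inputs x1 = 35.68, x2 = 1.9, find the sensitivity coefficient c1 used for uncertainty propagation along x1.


y = 3*x1^2 + 12*x2
dy/dx1 = 2*3*x1
Evaluate at x1 = 35.68: c1 = 6 * 35.68
c1 = 214.0800

214.0800


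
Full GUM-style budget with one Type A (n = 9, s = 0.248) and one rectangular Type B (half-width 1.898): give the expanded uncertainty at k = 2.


u_A = s / sqrt(n) = 0.248 / sqrt(9) = 0.082666667
u_B = half_width / sqrt(3) = 1.898 / sqrt(3) = 1.0958108
uc = sqrt(u_A^2 + u_B^2) = sqrt(0.082666667^2 + 1.0958108^2) = 1.0989245
U = k * uc = 2 * 1.0989245
U = 2.1978

2.1978


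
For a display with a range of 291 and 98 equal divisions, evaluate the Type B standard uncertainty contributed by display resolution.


resolution = range / divisions
resolution = 291 / 98 = 2.9693878
u_res = resolution / (2*sqrt(3))
u_res = 2.9693878 / 3.4641016
u_res = 0.8572

0.8572


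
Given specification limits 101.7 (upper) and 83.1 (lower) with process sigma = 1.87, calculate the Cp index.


Cp = (USL - LSL) / (6 * sigma)
= (101.7 - 83.1) / (6 * 1.87)
= 18.6000 / 11.2200
= 1.6578

1.6578


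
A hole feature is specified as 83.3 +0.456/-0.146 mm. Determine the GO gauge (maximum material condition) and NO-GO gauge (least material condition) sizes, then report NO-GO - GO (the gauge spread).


GO = nominal - lower_tol (smallest hole = maximum material condition)
GO = 83.3 - 0.146 = 83.154
NO-GO = nominal + upper_tol (largest hole = least material condition)
NO-GO = 83.3 + 0.456 = 83.756
spread = NO-GO - GO = 83.756 - 83.154 = 0.6020

0.6020


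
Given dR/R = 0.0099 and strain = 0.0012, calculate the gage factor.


GF = (dR/R) / epsilon
= 0.0099 / 0.0012
= 8.2500

8.2500


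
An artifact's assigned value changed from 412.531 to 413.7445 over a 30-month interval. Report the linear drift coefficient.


rate = (v2 - v1) / months
= (413.7445 - 412.531) / 30
= 1.2135 / 30
= 0.0405

0.0405


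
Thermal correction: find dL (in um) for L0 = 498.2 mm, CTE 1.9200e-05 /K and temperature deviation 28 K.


dL = L * alpha * dT
= 498.2 * 1.9200e-05 * 28
= 0.2678323 mm
dL_um = 0.2678323 * 1000 = 267.8323 um

267.8323


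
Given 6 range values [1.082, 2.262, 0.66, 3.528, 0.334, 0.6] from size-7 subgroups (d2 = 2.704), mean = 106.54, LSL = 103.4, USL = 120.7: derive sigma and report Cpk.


R_bar = (1.082 + 2.262 + 0.66 + 3.528 + 0.334 + 0.6) / 6 = 1.411
sigma = R_bar / d2 = 1.411 / 2.704 = 0.52181953
Cp = (USL - LSL)/(6*sigma) = (120.7 - 103.4)/(6*0.52181953) = 5.5255
Cpu = (120.7 - 106.54)/(3*0.52181953) = 9.0453
Cpl = (106.54 - 103.4)/(3*0.52181953) = 2.0058
Cpk = min(Cpu, Cpl) = 2.0058

2.0058


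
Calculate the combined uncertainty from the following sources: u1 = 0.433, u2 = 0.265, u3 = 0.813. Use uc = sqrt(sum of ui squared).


uc = sqrt(0.433^2 + 0.265^2 + 0.813^2)
uc = sqrt(0.918683)
uc = 0.9585

0.9585


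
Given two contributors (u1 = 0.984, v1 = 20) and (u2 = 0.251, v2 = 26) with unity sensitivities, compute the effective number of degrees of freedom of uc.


uc = sqrt(u1^2 + u2^2) = sqrt(0.984^2 + 0.251^2) = 1.0155082
v_eff = uc^4 / (u1^4/v1 + u2^4/v2)
= 1.0155082^4 / (0.984^4/20 + 0.251^4/26)
= 1.0634908 / 0.047028643
v_eff = 22.6137

22.6137


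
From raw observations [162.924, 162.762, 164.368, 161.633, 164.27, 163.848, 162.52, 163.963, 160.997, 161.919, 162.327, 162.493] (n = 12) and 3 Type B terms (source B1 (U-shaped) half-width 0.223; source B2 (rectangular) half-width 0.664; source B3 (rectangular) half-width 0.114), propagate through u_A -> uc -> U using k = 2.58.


mean = (162.924 + 162.762 + 164.368 + 161.633 + 164.27 + 163.848 + 162.52 + 163.963 + 160.997 + 161.919 + 162.327 + 162.493) / 12 = 162.8353333
s = sqrt(sum((x - mean)^2)/(n-1)) = 1.0811388
u_A = s / sqrt(n) = 1.0811388 / sqrt(12) = 0.31209789
u_B1 = 0.223 / sqrt(2) = 0.15768481
u_B2 = 0.664 / sqrt(3) = 0.38336058
u_B3 = 0.114 / sqrt(3) = 0.065817931
uc = sqrt(0.31209789^2 + 0.15768481^2 + 0.38336058^2 + 0.065817931^2) = 0.52303626
U = k * uc = 2.58 * 0.52303626
U = 1.3494

1.3494


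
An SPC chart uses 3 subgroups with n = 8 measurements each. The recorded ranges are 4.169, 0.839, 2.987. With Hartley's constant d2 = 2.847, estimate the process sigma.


R_bar = (4.169 + 0.839 + 2.987) / 3
R_bar = 7.995 / 3 = 2.665
sigma_hat = R_bar / d2 = 2.665 / 2.847 = 0.9361

0.9361


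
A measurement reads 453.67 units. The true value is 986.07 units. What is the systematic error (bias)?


Systematic error = measured - true
= 453.67 - 986.07
= -532.4000

-532.4000


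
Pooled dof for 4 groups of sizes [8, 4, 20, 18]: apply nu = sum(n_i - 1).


nu = sum_i (n_i - 1)
nu = ((8 - 1) + (4 - 1) + (20 - 1) + (18 - 1))
nu = 7 + 3 + 19 + 17
nu = 46

46


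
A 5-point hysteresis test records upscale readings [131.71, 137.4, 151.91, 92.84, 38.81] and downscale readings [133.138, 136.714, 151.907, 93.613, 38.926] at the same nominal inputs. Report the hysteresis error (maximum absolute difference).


|131.71 - 133.138| = 1.4280
|137.4 - 136.714| = 0.6860
|151.91 - 151.907| = 0.0030
|92.84 - 93.613| = 0.7730
|38.81 - 38.926| = 0.1160
hysteresis = max(diffs) = 1.4280

1.4280


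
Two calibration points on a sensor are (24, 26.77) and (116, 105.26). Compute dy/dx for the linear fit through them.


slope = (y2 - y1) / (x2 - x1)
= (105.26 - 26.77) / (116 - 24)
= 78.4900 / 92
= 0.8532

0.8532
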